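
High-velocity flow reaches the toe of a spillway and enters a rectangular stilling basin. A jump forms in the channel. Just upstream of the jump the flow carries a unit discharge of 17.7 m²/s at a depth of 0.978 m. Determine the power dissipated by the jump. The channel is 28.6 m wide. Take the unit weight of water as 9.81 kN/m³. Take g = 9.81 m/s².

P = 48614 kW

V₁ = q/y₁ = 17.7/0.978 = 18.1 m/s. Fr₁ = V₁/√(g·y₁) = 18.1/√(9.81×0.978) = 5.84.
Bélanger equation: y₂/y₁ = ½[√(1 + 8Fr₁²) − 1] = ½[√274.1 − 1] = 7.78.
y₂ = 7.78 × 0.978 = 7.61 m.
V₂ = q/y₂ = 17.7/7.61 = 2.33 m/s. E₁ = y₁ + V₁²/2g = 17.7 m; E₂ = y₂ + V₂²/2g = 7.88 m. ΔE = E₁ − E₂ = 9.79 m.
Q = q·b = 17.7 × 28.6 = 506 m³/s. P = γ·Q·ΔE = 9.81 × 506 × 9.79 = 48614 kW.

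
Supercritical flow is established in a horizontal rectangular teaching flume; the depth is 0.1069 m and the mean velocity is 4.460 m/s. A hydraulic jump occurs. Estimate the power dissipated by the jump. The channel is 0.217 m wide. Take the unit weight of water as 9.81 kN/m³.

Fr₁ = V₁/√(g·y₁) = 4.460/√(9.81×0.1069) = 4.355.
By Bélanger, y₂/y₁ = ½[√(1 + 8Fr₁²) − 1] = ½[√152.74 − 1] = 5.679.
y₂ = 5.679 × 0.1069 = 0.6071 m.
q = V₁·y₁ = 4.460 × 0.1069 = 0.4768 m²/s. V₂ = q/y₂ = 0.4768/0.6071 = 0.7853 m/s. E₁ = y₁ + V₁²/2g = 1.121 m; E₂ = y₂ + V₂²/2g = 0.6386 m. ΔE = E₁ − E₂ = 0.4822 m.
Q = q·b = 0.4768 × 0.217 = 0.1035 m³/s. P = γ·Q·ΔE = 9.81 × 0.1035 × 0.4822 = 0.4894 kW.

P = 0.4894 kW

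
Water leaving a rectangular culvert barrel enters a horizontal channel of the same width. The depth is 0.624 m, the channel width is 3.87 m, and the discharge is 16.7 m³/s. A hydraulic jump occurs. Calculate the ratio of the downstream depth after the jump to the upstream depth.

y₂/y₁ = 3.48

q = Q/b = 16.7/3.87 = 4.32 m²/s; V₁ = q/y₁ = 6.92 m/s. Fr₁ = V₁/√(g·y₁) = 2.80.
From the momentum equation for a rectangular channel, y₂/y₁ = ½[√(1 + 8Fr₁²) − 1] = ½[√63.50 − 1] = 3.48.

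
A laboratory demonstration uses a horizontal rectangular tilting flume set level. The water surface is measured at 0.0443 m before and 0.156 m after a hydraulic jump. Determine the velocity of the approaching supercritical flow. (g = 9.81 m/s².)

V₁ = 1.86 m/s

For a rectangular channel the momentum equation gives q² = ½·g·y₁·y₂·(y₁ + y₂) = ½×9.81×0.0443×0.156×0.200 = 0.00679.
q = √0.00679 = 0.0824 m²/s.
V₁ = q/y₁ = 0.0824/0.0443 = 1.86 m/s.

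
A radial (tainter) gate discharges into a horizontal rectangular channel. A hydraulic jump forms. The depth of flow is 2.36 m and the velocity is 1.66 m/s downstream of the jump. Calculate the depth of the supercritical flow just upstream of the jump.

y₁ = 0.469 m

Fr₂ = V₂/√(g·y₂) = 1.66/√(9.81×2.36) = 0.345.
From the momentum equation (using Fr₂), y₁/y₂ = ½[√(1 + 8Fr₂²) − 1] = ½[√1.952 − 1] = 0.199.
y₁ = 0.199 × 2.36 = 0.469 m.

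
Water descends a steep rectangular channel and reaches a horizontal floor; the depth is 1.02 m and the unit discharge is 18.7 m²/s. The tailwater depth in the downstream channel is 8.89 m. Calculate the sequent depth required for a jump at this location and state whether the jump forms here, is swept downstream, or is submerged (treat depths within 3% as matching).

y₂ = 7.87 m; the jump is submerged

V₁ = q/y₁ = 18.7/1.02 = 18.3 m/s. Fr₁ = V₁/√(g·y₁) = 18.3/√(9.81×1.02) = 5.80.
By Bélanger, y₂/y₁ = ½[√(1 + 8Fr₁²) − 1] = ½[√269.7 − 1] = 7.71.
y₂ = 7.71 × 1.02 = 7.87 m.
Tailwater y_tw = 8.89 m: y_tw > y₂, so the jump is submerged.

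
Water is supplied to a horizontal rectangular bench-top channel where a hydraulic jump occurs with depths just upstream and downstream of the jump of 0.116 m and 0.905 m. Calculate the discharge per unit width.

For a rectangular channel the momentum equation gives q² = ½·g·y₁·y₂·(y₁ + y₂) = ½×9.81×0.116×0.905×1.02 = 0.526.
q = √0.526 = 0.725 m²/s.

q = 0.725 m²/s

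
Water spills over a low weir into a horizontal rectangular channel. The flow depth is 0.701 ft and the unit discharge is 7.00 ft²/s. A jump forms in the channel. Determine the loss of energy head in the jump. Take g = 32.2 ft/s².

ΔE = 0.242 ft

V₁ = q/y₁ = 7.00/0.701 = 9.99 ft/s. Fr₁ = V₁/√(g·y₁) = 9.99/√(32.2×0.701) = 2.10.
Conjugate-depth relation: y₂/y₁ = ½[√(1 + 8Fr₁²) − 1] = ½[√36.34 − 1] = 2.51.
y₂ = 2.51 × 0.701 = 1.76 ft.
V₂ = q/y₂ = 7.00/1.76 = 3.97 ft/s. E₁ = y₁ + V₁²/2g = 2.25 ft; E₂ = y₂ + V₂²/2g = 2.01 ft. ΔE = E₁ − E₂ = 0.242 ft.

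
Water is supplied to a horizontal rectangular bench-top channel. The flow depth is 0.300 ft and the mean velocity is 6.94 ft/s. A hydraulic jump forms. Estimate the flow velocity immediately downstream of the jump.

Fr₁ = V₁/√(g·y₁) = 6.94/√(32.2×0.300) = 2.23.
Conjugate-depth relation: y₂/y₁ = ½[√(1 + 8Fr₁²) − 1] = ½[√40.89 − 1] = 2.70.
y₂ = 2.70 × 0.300 = 0.809 ft.
q = V₁·y₁ = 6.94 × 0.300 = 2.08 ft²/s.
V₂ = q/y₂ = 2.08/0.809 = 2.57 ft/s.

V₂ = 2.57 ft/s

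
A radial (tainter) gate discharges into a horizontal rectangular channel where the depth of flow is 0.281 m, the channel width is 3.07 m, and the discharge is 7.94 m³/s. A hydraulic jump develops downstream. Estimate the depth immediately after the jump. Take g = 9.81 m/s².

y₂ = 2.07 m

q = Q/b = 7.94/3.07 = 2.59 m²/s; V₁ = q/y₁ = 9.20 m/s. Fr₁ = V₁/√(g·y₁) = 5.54.
Sequent-depth ratio: y₂/y₁ = ½[√(1 + 8Fr₁²) − 1] = ½[√246.8 − 1] = 7.36.
y₂ = 7.36 × 0.281 = 2.07 m.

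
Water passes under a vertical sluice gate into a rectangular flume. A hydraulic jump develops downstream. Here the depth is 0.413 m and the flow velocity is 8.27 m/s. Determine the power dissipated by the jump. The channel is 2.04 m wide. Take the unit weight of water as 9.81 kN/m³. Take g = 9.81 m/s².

P = 108 kW

Fr₁ = V₁/√(g·y₁) = 8.27/√(9.81×0.413) = 4.11.
From the momentum equation for a rectangular channel, y₂/y₁ = ½[√(1 + 8Fr₁²) − 1] = ½[√136.0 − 1] = 5.33.
y₂ = 5.33 × 0.413 = 2.20 m.
q = V₁·y₁ = 8.27 × 0.413 = 3.42 m²/s. V₂ = q/y₂ = 3.42/2.20 = 1.55 m/s. E₁ = y₁ + V₁²/2g = 3.90 m; E₂ = y₂ + V₂²/2g = 2.32 m. ΔE = E₁ − E₂ = 1.57 m.
Q = q·b = 3.42 × 2.04 = 6.97 m³/s. P = γ·Q·ΔE = 9.81 × 6.97 × 1.57 = 108 kW.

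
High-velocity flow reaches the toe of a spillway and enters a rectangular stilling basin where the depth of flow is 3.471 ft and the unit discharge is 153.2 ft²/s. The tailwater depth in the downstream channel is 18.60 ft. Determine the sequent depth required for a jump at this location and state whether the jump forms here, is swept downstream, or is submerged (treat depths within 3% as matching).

y₂ = 18.83 ft; the jump forms here

V₁ = q/y₁ = 153.2/3.471 = 44.14 ft/s. Fr₁ = V₁/√(g·y₁) = 44.14/√(32.2×3.471) = 4.175.
Sequent-depth ratio: y₂/y₁ = ½[√(1 + 8Fr₁²) − 1] = ½[√140.44 − 1] = 5.425.
y₂ = 5.425 × 3.471 = 18.83 ft.
Tailwater y_tw = 18.60 ft: y_tw ≈ y₂, so the jump forms here.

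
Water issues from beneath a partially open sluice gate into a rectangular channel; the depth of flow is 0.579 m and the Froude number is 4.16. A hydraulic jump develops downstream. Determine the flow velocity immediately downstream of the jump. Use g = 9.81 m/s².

V₂ = 1.83 m/s

Fr₁ = 4.16 (given).
Bélanger equation: y₂/y₁ = ½[√(1 + 8Fr₁²) − 1] = ½[√139.4 − 1] = 5.40.
y₂ = 5.40 × 0.579 = 3.13 m.
V₁ = Fr₁·√(g·y₁) = 4.16×√(9.81×0.579) = 9.91 m/s; q = V₁·y₁ = 5.74 m²/s.
V₂ = q/y₂ = 5.74/3.13 = 1.83 m/s.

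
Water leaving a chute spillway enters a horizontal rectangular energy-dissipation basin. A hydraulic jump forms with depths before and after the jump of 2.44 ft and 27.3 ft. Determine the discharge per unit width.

For a rectangular channel the momentum equation gives q² = ½·g·y₁·y₂·(y₁ + y₂) = ½×32.2×2.44×27.3×29.7 = 31895.
q = √31895 = 179 ft²/s.

q = 179 ft²/s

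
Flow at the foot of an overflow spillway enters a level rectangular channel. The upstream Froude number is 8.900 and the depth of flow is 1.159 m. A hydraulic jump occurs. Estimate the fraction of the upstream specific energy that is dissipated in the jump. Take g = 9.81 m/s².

ΔE/E₁ = 0.695 (69.5%)

Fr₁ = 8.900 (given).
From the momentum equation for a rectangular channel, y₂/y₁ = ½[√(1 + 8Fr₁²) − 1] = ½[√634.68 − 1] = 12.10.
y₂ = 12.10 × 1.159 = 14.02 m.
E₁ = y₁(1 + Fr₁²/2) = 1.159×(1 + 8.900²/2) = 47.06 m. ΔE = (y₂ − y₁)³/(4y₁y₂) = 32.73 m. ΔE/E₁ = 32.73/47.06 = 0.695.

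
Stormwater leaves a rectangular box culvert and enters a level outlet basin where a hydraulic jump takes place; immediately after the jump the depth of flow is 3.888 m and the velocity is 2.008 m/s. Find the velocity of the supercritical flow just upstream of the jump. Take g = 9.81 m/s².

Fr₂ = V₂/√(g·y₂) = 2.008/√(9.81×3.888) = 0.3251.
Since the conjugate-depth ratio holds either way, y₁/y₂ = ½[√(1 + 8Fr₂²) − 1] = ½[√1.8457 − 1] = 0.1793.
y₁ = 0.1793 × 3.888 = 0.6971 m.
V₁ = q/y₁ = 7.807/0.6971 = 11.20 m/s.

V₁ = 11.20 m/s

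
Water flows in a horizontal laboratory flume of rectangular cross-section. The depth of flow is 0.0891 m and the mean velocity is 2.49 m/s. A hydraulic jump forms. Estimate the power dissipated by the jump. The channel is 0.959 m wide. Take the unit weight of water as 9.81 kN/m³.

Fr₁ = V₁/√(g·y₁) = 2.49/√(9.81×0.0891) = 2.66.
Bélanger equation: y₂/y₁ = ½[√(1 + 8Fr₁²) − 1] = ½[√57.75 − 1] = 3.30.
y₂ = 3.30 × 0.0891 = 0.294 m.
q = V₁·y₁ = 2.49 × 0.0891 = 0.222 m²/s. V₂ = q/y₂ = 0.222/0.294 = 0.755 m/s. E₁ = y₁ + V₁²/2g = 0.405 m; E₂ = y₂ + V₂²/2g = 0.323 m. ΔE = E₁ − E₂ = 0.0821 m.
Q = q·b = 0.222 × 0.959 = 0.213 m³/s. P = γ·Q·ΔE = 9.81 × 0.213 × 0.0821 = 0.171 kW.

P = 0.171 kW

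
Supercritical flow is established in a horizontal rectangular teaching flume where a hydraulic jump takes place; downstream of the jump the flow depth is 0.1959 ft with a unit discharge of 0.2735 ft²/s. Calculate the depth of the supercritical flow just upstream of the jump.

y₁ = 0.08456 ft

V₂ = q/y₂ = 0.2735/0.1959 = 1.396 ft/s; Fr₂ = V₂/√(g·y₂) = 0.5559.
From the momentum equation (using Fr₂), y₁/y₂ = ½[√(1 + 8Fr₂²) − 1] = ½[√3.4720 − 1] = 0.4317.
y₁ = 0.4317 × 0.1959 = 0.08456 ft.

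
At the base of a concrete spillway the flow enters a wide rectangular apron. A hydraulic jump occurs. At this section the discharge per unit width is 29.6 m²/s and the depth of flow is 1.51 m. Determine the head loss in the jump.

ΔE = 10.5 m

V₁ = q/y₁ = 29.6/1.51 = 19.6 m/s. Fr₁ = V₁/√(g·y₁) = 19.6/√(9.81×1.51) = 5.09.
By Bélanger, y₂/y₁ = ½[√(1 + 8Fr₁²) − 1] = ½[√208.5 − 1] = 6.72.
y₂ = 6.72 × 1.51 = 10.1 m.
V₂ = q/y₂ = 29.6/10.1 = 2.92 m/s. E₁ = y₁ + V₁²/2g = 21.1 m; E₂ = y₂ + V₂²/2g = 10.6 m. ΔE = E₁ − E₂ = 10.5 m.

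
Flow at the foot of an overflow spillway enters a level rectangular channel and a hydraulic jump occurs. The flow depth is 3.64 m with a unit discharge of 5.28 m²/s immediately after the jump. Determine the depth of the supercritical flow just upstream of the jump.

y₁ = 0.388 m

V₂ = q/y₂ = 5.28/3.64 = 1.45 m/s; Fr₂ = V₂/√(g·y₂) = 0.243.
The Bélanger relation is symmetric: y₁/y₂ = ½[√(1 + 8Fr₂²) − 1] = ½[√1.471 − 1] = 0.107.
y₁ = 0.107 × 3.64 = 0.388 m.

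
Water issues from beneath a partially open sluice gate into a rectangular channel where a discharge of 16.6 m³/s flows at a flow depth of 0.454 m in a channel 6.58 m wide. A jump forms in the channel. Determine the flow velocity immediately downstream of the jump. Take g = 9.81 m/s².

V₂ = 1.71 m/s

q = Q/b = 16.6/6.58 = 2.52 m²/s; V₁ = q/y₁ = 5.56 m/s. Fr₁ = V₁/√(g·y₁) = 2.63.
Bélanger equation: y₂/y₁ = ½[√(1 + 8Fr₁²) − 1] = ½[√56.46 − 1] = 3.26.
y₂ = 3.26 × 0.454 = 1.48 m.
V₂ = q/y₂ = 2.52/1.48 = 1.71 m/s.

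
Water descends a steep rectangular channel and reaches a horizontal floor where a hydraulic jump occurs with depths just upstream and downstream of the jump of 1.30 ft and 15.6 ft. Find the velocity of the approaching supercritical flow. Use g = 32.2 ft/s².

For a rectangular channel the momentum equation gives q² = ½·g·y₁·y₂·(y₁ + y₂) = ½×32.2×1.30×15.6×16.9 = 5518.
q = √5518 = 74.3 ft²/s.
V₁ = q/y₁ = 74.3/1.30 = 57.1 ft/s.

V₁ = 57.1 ft/s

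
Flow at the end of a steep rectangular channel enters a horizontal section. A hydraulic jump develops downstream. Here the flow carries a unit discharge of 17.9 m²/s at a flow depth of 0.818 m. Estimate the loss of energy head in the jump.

V₁ = q/y₁ = 17.9/0.818 = 21.9 m/s. Fr₁ = V₁/√(g·y₁) = 21.9/√(9.81×0.818) = 7.72.
By Bélanger, y₂/y₁ = ½[√(1 + 8Fr₁²) − 1] = ½[√478.4 − 1] = 10.4.
y₂ = 10.4 × 0.818 = 8.54 m.
Head loss: ΔE = (y₂ − y₁)³/(4y₁y₂) = (8.54 − 0.818)³/(4×0.818×8.54) = 460/27.9 = 16.5 m.

ΔE = 16.5 m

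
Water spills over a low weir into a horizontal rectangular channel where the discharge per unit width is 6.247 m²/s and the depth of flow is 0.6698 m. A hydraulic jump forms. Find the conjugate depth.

y₂ = 3.128 m

V₁ = q/y₁ = 6.247/0.6698 = 9.327 m/s. Fr₁ = V₁/√(g·y₁) = 9.327/√(9.81×0.6698) = 3.638.
Sequent-depth ratio: y₂/y₁ = ½[√(1 + 8Fr₁²) − 1] = ½[√106.91 − 1] = 4.670.
y₂ = 4.670 × 0.6698 = 3.128 m.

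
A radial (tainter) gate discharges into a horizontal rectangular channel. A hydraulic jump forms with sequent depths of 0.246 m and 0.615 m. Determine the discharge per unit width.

For a rectangular channel the momentum equation gives q² = ½·g·y₁·y₂·(y₁ + y₂) = ½×9.81×0.246×0.615×0.861 = 0.639.
q = √0.639 = 0.799 m²/s.

q = 0.799 m²/s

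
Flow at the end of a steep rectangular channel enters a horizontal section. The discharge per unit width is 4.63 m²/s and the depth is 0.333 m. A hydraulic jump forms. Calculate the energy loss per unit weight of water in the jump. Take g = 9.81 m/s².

ΔE = 6.63 m

V₁ = q/y₁ = 4.63/0.333 = 13.9 m/s. Fr₁ = V₁/√(g·y₁) = 13.9/√(9.81×0.333) = 7.69.
Bélanger equation: y₂/y₁ = ½[√(1 + 8Fr₁²) − 1] = ½[√474.4 − 1] = 10.4.
y₂ = 10.4 × 0.333 = 3.46 m.
Head loss: ΔE = (y₂ − y₁)³/(4y₁y₂) = (3.46 − 0.333)³/(4×0.333×3.46) = 30.6/4.61 = 6.63 m.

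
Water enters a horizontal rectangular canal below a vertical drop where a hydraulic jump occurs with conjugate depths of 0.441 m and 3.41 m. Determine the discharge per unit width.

For a rectangular channel the momentum equation gives q² = ½·g·y₁·y₂·(y₁ + y₂) = ½×9.81×0.441×3.41×3.85 = 28.4.
q = √28.4 = 5.33 m²/s.

q = 5.33 m²/s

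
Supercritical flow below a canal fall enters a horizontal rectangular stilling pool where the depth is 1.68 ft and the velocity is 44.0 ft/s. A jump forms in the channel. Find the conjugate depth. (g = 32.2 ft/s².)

y₂ = 13.4 ft

Fr₁ = V₁/√(g·y₁) = 44.0/√(32.2×1.68) = 5.98.
By Bélanger, y₂/y₁ = ½[√(1 + 8Fr₁²) − 1] = ½[√287.3 − 1] = 7.98.
y₂ = 7.98 × 1.68 = 13.4 ft.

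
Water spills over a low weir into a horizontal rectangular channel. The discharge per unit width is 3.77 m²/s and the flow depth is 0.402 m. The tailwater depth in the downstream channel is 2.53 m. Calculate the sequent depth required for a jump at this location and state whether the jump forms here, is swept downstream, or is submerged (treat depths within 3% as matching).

y₂ = 2.49 m; the jump forms here

V₁ = q/y₁ = 3.77/0.402 = 9.38 m/s. Fr₁ = V₁/√(g·y₁) = 9.38/√(9.81×0.402) = 4.72.
By Bélanger, y₂/y₁ = ½[√(1 + 8Fr₁²) − 1] = ½[√179.4 − 1] = 6.20.
y₂ = 6.20 × 0.402 = 2.49 m.
Tailwater y_tw = 2.53 m: y_tw ≈ y₂, so the jump forms here.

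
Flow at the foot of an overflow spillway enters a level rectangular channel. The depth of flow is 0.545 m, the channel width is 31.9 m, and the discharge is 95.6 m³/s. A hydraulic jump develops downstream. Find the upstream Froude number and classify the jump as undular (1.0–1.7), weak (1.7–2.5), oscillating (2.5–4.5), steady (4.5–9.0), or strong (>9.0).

q = Q/b = 95.6/31.9 = 3.00 m²/s; V₁ = q/y₁ = 5.50 m/s. Fr₁ = V₁/√(g·y₁) = 2.38.
Fr₁ = 2.38 lies in the weak range.

Fr₁ = 2.38; weak jump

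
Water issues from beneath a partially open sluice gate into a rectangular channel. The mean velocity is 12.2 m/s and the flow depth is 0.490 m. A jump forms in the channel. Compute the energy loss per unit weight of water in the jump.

ΔE = 4.32 m

Fr₁ = V₁/√(g·y₁) = 12.2/√(9.81×0.490) = 5.56.
Bélanger equation: y₂/y₁ = ½[√(1 + 8Fr₁²) − 1] = ½[√248.7 − 1] = 7.39.
y₂ = 7.39 × 0.490 = 3.62 m.
Head loss: ΔE = (y₂ − y₁)³/(4y₁y₂) = (3.62 − 0.490)³/(4×0.490×3.62) = 30.6/7.09 = 4.32 m.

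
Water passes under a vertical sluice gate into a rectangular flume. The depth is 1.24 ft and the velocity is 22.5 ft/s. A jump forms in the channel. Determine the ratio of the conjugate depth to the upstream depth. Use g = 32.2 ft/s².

Fr₁ = V₁/√(g·y₁) = 22.5/√(32.2×1.24) = 3.56.
From the momentum equation for a rectangular channel, y₂/y₁ = ½[√(1 + 8Fr₁²) − 1] = ½[√102.4 − 1] = 4.56.

y₂/y₁ = 4.56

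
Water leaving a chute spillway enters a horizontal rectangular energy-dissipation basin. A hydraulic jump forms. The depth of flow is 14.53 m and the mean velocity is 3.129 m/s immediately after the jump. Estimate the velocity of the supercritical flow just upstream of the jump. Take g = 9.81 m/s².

V₁ = 25.56 m/s

Fr₂ = V₂/√(g·y₂) = 3.129/√(9.81×14.53) = 0.2621.
The Bélanger relation is symmetric: y₁/y₂ = ½[√(1 + 8Fr₂²) − 1] = ½[√1.5495 − 1] = 0.1224.
y₁ = 0.1224 × 14.53 = 1.778 m.
V₁ = q/y₁ = 45.46/1.778 = 25.56 m/s.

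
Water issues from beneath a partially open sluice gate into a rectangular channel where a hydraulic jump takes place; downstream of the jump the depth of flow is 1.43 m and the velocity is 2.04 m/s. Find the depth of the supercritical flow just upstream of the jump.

y₁ = 0.598 m

Fr₂ = V₂/√(g·y₂) = 2.04/√(9.81×1.43) = 0.545.
From the momentum equation (using Fr₂), y₁/y₂ = ½[√(1 + 8Fr₂²) − 1] = ½[√3.373 − 1] = 0.418.
y₁ = 0.418 × 1.43 = 0.598 m.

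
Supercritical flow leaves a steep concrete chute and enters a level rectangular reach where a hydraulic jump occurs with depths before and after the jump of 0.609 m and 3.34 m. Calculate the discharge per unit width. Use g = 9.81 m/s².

q = 6.28 m²/s

For a rectangular channel the momentum equation gives q² = ½·g·y₁·y₂·(y₁ + y₂) = ½×9.81×0.609×3.34×3.95 = 39.4.
q = √39.4 = 6.28 m²/s.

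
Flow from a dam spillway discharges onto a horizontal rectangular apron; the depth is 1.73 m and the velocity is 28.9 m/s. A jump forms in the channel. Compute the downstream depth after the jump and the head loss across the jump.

Fr₁ = V₁/√(g·y₁) = 28.9/√(9.81×1.73) = 7.02.
Bélanger equation: y₂/y₁ = ½[√(1 + 8Fr₁²) − 1] = ½[√394.7 − 1] = 9.43.
y₂ = 9.43 × 1.73 = 16.3 m.
q = V₁·y₁ = 28.9 × 1.73 = 50.0 m²/s. V₂ = q/y₂ = 50.0/16.3 = 3.06 m/s. E₁ = y₁ + V₁²/2g = 44.3 m; E₂ = y₂ + V₂²/2g = 16.8 m. ΔE = E₁ − E₂ = 27.5 m.

y₂ = 16.3 m; ΔE = 27.5 m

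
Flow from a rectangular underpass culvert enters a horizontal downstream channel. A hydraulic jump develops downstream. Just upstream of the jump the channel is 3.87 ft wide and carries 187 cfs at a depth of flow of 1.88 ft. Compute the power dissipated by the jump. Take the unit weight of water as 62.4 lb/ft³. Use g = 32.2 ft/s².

q = Q/b = 187/3.87 = 48.3 ft²/s; V₁ = q/y₁ = 25.7 ft/s. Fr₁ = V₁/√(g·y₁) = 3.30.
By Bélanger, y₂/y₁ = ½[√(1 + 8Fr₁²) − 1] = ½[√88.30 − 1] = 4.20.
y₂ = 4.20 × 1.88 = 7.89 ft.
V₂ = q/y₂ = 48.3/7.89 = 6.12 ft/s. E₁ = y₁ + V₁²/2g = 12.1 ft; E₂ = y₂ + V₂²/2g = 8.48 ft. ΔE = E₁ − E₂ = 3.66 ft.
P = γ·Q·ΔE/550 = 62.4 × 187 × 3.66 / 550 = 77.7 hp.

P = 77.7 hp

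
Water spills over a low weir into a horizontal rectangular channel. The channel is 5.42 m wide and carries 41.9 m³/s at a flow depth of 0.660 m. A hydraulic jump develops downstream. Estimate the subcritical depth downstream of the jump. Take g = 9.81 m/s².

q = Q/b = 41.9/5.42 = 7.73 m²/s; V₁ = q/y₁ = 11.7 m/s. Fr₁ = V₁/√(g·y₁) = 4.60.
By Bélanger, y₂/y₁ = ½[√(1 + 8Fr₁²) − 1] = ½[√170.5 − 1] = 6.03.
y₂ = 6.03 × 0.660 = 3.98 m.

y₂ = 3.98 m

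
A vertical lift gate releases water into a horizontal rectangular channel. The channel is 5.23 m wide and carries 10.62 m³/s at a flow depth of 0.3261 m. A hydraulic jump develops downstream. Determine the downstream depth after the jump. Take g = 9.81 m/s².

q = Q/b = 10.62/5.23 = 2.031 m²/s; V₁ = q/y₁ = 6.227 m/s. Fr₁ = V₁/√(g·y₁) = 3.481.
Conjugate-depth relation: y₂/y₁ = ½[√(1 + 8Fr₁²) − 1] = ½[√97.965 − 1] = 4.449.
y₂ = 4.449 × 0.3261 = 1.451 m.

y₂ = 1.451 m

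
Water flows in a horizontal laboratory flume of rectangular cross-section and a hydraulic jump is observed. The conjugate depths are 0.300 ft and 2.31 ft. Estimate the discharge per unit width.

For a rectangular channel the momentum equation gives q² = ½·g·y₁·y₂·(y₁ + y₂) = ½×32.2×0.300×2.31×2.61 = 29.1.
q = √29.1 = 5.40 ft²/s.

q = 5.40 ft²/s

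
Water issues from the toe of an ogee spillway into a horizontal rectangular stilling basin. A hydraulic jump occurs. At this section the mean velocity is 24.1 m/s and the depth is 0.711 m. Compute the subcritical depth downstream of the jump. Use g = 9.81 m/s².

Fr₁ = V₁/√(g·y₁) = 24.1/√(9.81×0.711) = 9.13.
Sequent-depth ratio: y₂/y₁ = ½[√(1 + 8Fr₁²) − 1] = ½[√667.2 − 1] = 12.4.
y₂ = 12.4 × 0.711 = 8.83 m.

y₂ = 8.83 m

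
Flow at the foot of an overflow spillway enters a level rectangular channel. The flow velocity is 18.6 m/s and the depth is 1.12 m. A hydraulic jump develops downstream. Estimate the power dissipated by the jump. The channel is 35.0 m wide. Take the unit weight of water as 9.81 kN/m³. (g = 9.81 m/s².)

Fr₁ = V₁/√(g·y₁) = 18.6/√(9.81×1.12) = 5.61.
By Bélanger, y₂/y₁ = ½[√(1 + 8Fr₁²) − 1] = ½[√252.9 − 1] = 7.45.
y₂ = 7.45 × 1.12 = 8.35 m.
Head loss: ΔE = (y₂ − y₁)³/(4y₁y₂) = (8.35 − 1.12)³/(4×1.12×8.35) = 377/37.4 = 10.1 m.
q = V₁·y₁ = 18.6 × 1.12 = 20.8 m²/s. Q = q·b = 20.8 × 35.0 = 729 m³/s. P = γ·Q·ΔE = 9.81 × 729 × 10.1 = 72169 kW.

P = 72169 kW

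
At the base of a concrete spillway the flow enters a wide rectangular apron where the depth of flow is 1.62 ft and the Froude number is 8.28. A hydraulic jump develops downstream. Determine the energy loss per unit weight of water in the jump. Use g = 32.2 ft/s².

ΔE = 38.5 ft

Fr₁ = 8.28 (given).
From the momentum equation for a rectangular channel, y₂/y₁ = ½[√(1 + 8Fr₁²) − 1] = ½[√549.5 − 1] = 11.2.
y₂ = 11.2 × 1.62 = 18.2 ft.
Head loss: ΔE = (y₂ − y₁)³/(4y₁y₂) = (18.2 − 1.62)³/(4×1.62×18.2) = 4539/118 = 38.5 ft.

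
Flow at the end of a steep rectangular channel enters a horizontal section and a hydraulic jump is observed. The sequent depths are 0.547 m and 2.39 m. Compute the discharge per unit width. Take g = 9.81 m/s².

q = 4.34 m²/s

For a rectangular channel the momentum equation gives q² = ½·g·y₁·y₂·(y₁ + y₂) = ½×9.81×0.547×2.39×2.94 = 18.8.
q = √18.8 = 4.34 m²/s.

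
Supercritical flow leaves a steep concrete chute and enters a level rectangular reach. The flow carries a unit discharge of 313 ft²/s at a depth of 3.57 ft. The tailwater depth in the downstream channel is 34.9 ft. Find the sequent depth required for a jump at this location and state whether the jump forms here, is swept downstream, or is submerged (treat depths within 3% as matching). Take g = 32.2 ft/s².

V₁ = q/y₁ = 313/3.57 = 87.7 ft/s. Fr₁ = V₁/√(g·y₁) = 87.7/√(32.2×3.57) = 8.18.
From the momentum equation for a rectangular channel, y₂/y₁ = ½[√(1 + 8Fr₁²) − 1] = ½[√536.0 − 1] = 11.1.
y₂ = 11.1 × 3.57 = 39.5 ft.
Tailwater y_tw = 34.9 ft: y_tw < y₂, so the jump is swept downstream.

y₂ = 39.5 ft; the jump is swept downstream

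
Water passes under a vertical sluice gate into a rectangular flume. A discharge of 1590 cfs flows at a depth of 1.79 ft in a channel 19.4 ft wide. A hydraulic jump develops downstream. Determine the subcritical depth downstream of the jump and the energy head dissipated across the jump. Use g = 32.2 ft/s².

y₂ = 14.4 ft; ΔE = 19.4 ft

q = Q/b = 1590/19.4 = 82.0 ft²/s; V₁ = q/y₁ = 45.8 ft/s. Fr₁ = V₁/√(g·y₁) = 6.03.
From the momentum equation for a rectangular channel, y₂/y₁ = ½[√(1 + 8Fr₁²) − 1] = ½[√292.0 − 1] = 8.04.
y₂ = 8.04 × 1.79 = 14.4 ft.
Head loss: ΔE = (y₂ − y₁)³/(4y₁y₂) = (14.4 − 1.79)³/(4×1.79×14.4) = 2004/103 = 19.4 ft.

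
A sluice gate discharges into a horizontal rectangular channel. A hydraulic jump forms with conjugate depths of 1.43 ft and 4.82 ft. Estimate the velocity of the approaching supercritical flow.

For a rectangular channel the momentum equation gives q² = ½·g·y₁·y₂·(y₁ + y₂) = ½×32.2×1.43×4.82×6.25 = 694.
q = √694 = 26.3 ft²/s.
V₁ = q/y₁ = 26.3/1.43 = 18.4 ft/s.

V₁ = 18.4 ft/s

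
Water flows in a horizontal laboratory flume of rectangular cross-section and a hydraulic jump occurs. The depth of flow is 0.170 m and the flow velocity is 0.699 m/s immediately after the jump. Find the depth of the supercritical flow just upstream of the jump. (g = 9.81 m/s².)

y₁ = 0.0704 m

Fr₂ = V₂/√(g·y₂) = 0.699/√(9.81×0.170) = 0.541.
The Bélanger relation is symmetric: y₁/y₂ = ½[√(1 + 8Fr₂²) − 1] = ½[√3.344 − 1] = 0.414.
y₁ = 0.414 × 0.170 = 0.0704 m.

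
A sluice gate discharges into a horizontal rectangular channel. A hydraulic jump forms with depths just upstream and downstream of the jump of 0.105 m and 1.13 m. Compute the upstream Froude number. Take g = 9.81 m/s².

For a rectangular channel the momentum equation gives q² = ½·g·y₁·y₂·(y₁ + y₂) = ½×9.81×0.105×1.13×1.23 = 0.719.
q = √0.719 = 0.848 m²/s.
V₁ = q/y₁ = 8.07 m/s; Fr₁ = V₁/√(g·y₁) = 7.96.

Fr₁ = 7.96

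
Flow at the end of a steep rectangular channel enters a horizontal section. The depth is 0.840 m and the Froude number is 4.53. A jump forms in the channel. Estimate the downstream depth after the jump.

y₂ = 4.98 m

Fr₁ = 4.53 (given).
Sequent-depth ratio: y₂/y₁ = ½[√(1 + 8Fr₁²) − 1] = ½[√165.2 − 1] = 5.93.
y₂ = 5.93 × 0.840 = 4.98 m.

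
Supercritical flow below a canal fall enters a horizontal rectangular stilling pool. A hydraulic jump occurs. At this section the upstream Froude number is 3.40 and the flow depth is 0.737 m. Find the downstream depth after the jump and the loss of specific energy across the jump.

y₂ = 3.19 m; ΔE = 1.58 m

Fr₁ = 3.40 (given).
From the momentum equation for a rectangular channel, y₂/y₁ = ½[√(1 + 8Fr₁²) − 1] = ½[√93.48 − 1] = 4.33.
y₂ = 4.33 × 0.737 = 3.19 m.
Head loss: ΔE = (y₂ − y₁)³/(4y₁y₂) = (3.19 − 0.737)³/(4×0.737×3.19) = 14.8/9.42 = 1.58 m.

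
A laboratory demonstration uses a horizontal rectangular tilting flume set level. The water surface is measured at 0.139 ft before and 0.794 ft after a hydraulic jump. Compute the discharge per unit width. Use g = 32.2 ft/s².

q = 1.29 ft²/s

For a rectangular channel the momentum equation gives q² = ½·g·y₁·y₂·(y₁ + y₂) = ½×32.2×0.139×0.794×0.933 = 1.66.
q = √1.66 = 1.29 ft²/s.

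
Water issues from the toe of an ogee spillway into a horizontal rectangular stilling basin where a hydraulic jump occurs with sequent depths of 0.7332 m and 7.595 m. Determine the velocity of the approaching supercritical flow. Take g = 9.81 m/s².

V₁ = 20.57 m/s

For a rectangular channel the momentum equation gives q² = ½·g·y₁·y₂·(y₁ + y₂) = ½×9.81×0.7332×7.595×8.328 = 227.5.
q = √227.5 = 15.08 m²/s.
V₁ = q/y₁ = 15.08/0.7332 = 20.57 m/s.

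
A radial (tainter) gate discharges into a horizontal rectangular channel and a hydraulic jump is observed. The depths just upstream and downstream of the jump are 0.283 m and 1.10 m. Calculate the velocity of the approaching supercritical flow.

For a rectangular channel the momentum equation gives q² = ½·g·y₁·y₂·(y₁ + y₂) = ½×9.81×0.283×1.10×1.38 = 2.11.
q = √2.11 = 1.45 m²/s.
V₁ = q/y₁ = 1.45/0.283 = 5.13 m/s.

V₁ = 5.13 m/s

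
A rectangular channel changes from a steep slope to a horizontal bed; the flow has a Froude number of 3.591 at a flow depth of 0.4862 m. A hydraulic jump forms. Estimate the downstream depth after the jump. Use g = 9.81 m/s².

Fr₁ = 3.591 (given).
By Bélanger, y₂/y₁ = ½[√(1 + 8Fr₁²) − 1] = ½[√104.16 − 1] = 4.603.
y₂ = 4.603 × 0.4862 = 2.238 m.

y₂ = 2.238 m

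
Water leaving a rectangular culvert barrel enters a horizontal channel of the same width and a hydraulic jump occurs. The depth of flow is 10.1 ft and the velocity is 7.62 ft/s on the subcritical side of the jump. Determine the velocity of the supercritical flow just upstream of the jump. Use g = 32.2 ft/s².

V₁ = 27.3 ft/s

Fr₂ = V₂/√(g·y₂) = 7.62/√(32.2×10.1) = 0.423.
Applying the sequent-depth relation in reverse, y₁/y₂ = ½[√(1 + 8Fr₂²) − 1] = ½[√2.428 − 1] = 0.279.
y₁ = 0.279 × 10.1 = 2.82 ft.
V₁ = q/y₁ = 77.0/2.82 = 27.3 ft/s.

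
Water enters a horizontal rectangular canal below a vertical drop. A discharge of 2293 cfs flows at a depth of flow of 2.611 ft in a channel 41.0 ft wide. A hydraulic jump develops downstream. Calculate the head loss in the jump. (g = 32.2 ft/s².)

ΔE = 1.434 ft

q = Q/b = 2293/41.0 = 55.93 ft²/s; V₁ = q/y₁ = 21.42 ft/s. Fr₁ = V₁/√(g·y₁) = 2.336.
Bélanger equation: y₂/y₁ = ½[√(1 + 8Fr₁²) − 1] = ½[√44.657 − 1] = 2.841.
y₂ = 2.841 × 2.611 = 7.419 ft.
Head loss: ΔE = (y₂ − y₁)³/(4y₁y₂) = (7.419 − 2.611)³/(4×2.611×7.419) = 111.1/77.48 = 1.434 ft.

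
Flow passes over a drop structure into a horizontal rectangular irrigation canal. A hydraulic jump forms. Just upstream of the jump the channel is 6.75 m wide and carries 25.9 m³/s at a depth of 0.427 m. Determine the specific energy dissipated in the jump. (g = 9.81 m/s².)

q = Q/b = 25.9/6.75 = 3.84 m²/s; V₁ = q/y₁ = 8.99 m/s. Fr₁ = V₁/√(g·y₁) = 4.39.
By Bélanger, y₂/y₁ = ½[√(1 + 8Fr₁²) − 1] = ½[√155.2 − 1] = 5.73.
y₂ = 5.73 × 0.427 = 2.45 m.
Head loss: ΔE = (y₂ − y₁)³/(4y₁y₂) = (2.45 − 0.427)³/(4×0.427×2.45) = 8.24/4.18 = 1.97 m.

ΔE = 1.97 m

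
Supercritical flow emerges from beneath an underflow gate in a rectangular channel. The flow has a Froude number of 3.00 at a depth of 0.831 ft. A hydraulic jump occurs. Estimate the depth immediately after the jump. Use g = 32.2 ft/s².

Fr₁ = 3.00 (given).
Bélanger equation: y₂/y₁ = ½[√(1 + 8Fr₁²) − 1] = ½[√73.00 − 1] = 3.77.
y₂ = 3.77 × 0.831 = 3.13 ft.

y₂ = 3.13 ft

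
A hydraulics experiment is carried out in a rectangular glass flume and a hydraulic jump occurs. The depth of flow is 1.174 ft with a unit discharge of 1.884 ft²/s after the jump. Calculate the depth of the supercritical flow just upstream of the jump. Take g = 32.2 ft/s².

V₂ = q/y₂ = 1.884/1.174 = 1.605 ft/s; Fr₂ = V₂/√(g·y₂) = 0.2610.
From the momentum equation (using Fr₂), y₁/y₂ = ½[√(1 + 8Fr₂²) − 1] = ½[√1.5450 − 1] = 0.1215.
y₁ = 0.1215 × 1.174 = 0.1426 ft.

y₁ = 0.1426 ft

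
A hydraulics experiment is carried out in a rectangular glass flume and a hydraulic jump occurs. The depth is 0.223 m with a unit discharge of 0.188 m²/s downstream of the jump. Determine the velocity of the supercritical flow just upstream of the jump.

V₁ = 1.88 m/s

V₂ = q/y₂ = 0.188/0.223 = 0.843 m/s; Fr₂ = V₂/√(g·y₂) = 0.570.
Since the conjugate-depth ratio holds either way, y₁/y₂ = ½[√(1 + 8Fr₂²) − 1] = ½[√3.599 − 1] = 0.449.
y₁ = 0.449 × 0.223 = 0.100 m.
V₁ = q/y₁ = 0.188/0.100 = 1.88 m/s.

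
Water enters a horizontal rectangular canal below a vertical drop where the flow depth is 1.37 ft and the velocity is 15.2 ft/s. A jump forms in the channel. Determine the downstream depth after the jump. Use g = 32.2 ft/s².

Fr₁ = V₁/√(g·y₁) = 15.2/√(32.2×1.37) = 2.29.
From the momentum equation for a rectangular channel, y₂/y₁ = ½[√(1 + 8Fr₁²) − 1] = ½[√42.90 − 1] = 2.77.
y₂ = 2.77 × 1.37 = 3.80 ft.

y₂ = 3.80 ft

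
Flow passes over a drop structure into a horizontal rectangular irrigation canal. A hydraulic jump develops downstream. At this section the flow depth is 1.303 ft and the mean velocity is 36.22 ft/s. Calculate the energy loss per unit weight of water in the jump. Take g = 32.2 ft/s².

ΔE = 11.63 ft

Fr₁ = V₁/√(g·y₁) = 36.22/√(32.2×1.303) = 5.592.
Bélanger equation: y₂/y₁ = ½[√(1 + 8Fr₁²) − 1] = ½[√251.14 − 1] = 7.424.
y₂ = 7.424 × 1.303 = 9.673 ft.
Head loss: ΔE = (y₂ − y₁)³/(4y₁y₂) = (9.673 − 1.303)³/(4×1.303×9.673) = 586.4/50.42 = 11.63 ft.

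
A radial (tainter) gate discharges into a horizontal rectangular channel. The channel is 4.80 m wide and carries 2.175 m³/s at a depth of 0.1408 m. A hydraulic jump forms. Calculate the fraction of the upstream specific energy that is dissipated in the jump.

q = Q/b = 2.175/4.80 = 0.4531 m²/s; V₁ = q/y₁ = 3.218 m/s. Fr₁ = V₁/√(g·y₁) = 2.738.
Sequent-depth ratio: y₂/y₁ = ½[√(1 + 8Fr₁²) − 1] = ½[√60.986 − 1] = 3.405.
y₂ = 3.405 × 0.1408 = 0.4794 m.
E₁ = y₁ + V₁²/2g = 0.6687 m. ΔE = (y₂ − y₁)³/(4y₁y₂) = 0.1438 m. ΔE/E₁ = 0.1438/0.6687 = 0.215.

ΔE/E₁ = 0.215 (21.5%)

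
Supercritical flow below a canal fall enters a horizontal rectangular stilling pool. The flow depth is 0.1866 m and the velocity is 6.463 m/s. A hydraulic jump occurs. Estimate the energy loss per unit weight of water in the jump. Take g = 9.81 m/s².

Fr₁ = V₁/√(g·y₁) = 6.463/√(9.81×0.1866) = 4.777.
Conjugate-depth relation: y₂/y₁ = ½[√(1 + 8Fr₁²) − 1] = ½[√183.55 − 1] = 6.274.
y₂ = 6.274 × 0.1866 = 1.171 m.
q = V₁·y₁ = 6.463 × 0.1866 = 1.206 m²/s. V₂ = q/y₂ = 1.206/1.171 = 1.030 m/s. E₁ = y₁ + V₁²/2g = 2.316 m; E₂ = y₂ + V₂²/2g = 1.225 m. ΔE = E₁ − E₂ = 1.091 m.

ΔE = 1.091 m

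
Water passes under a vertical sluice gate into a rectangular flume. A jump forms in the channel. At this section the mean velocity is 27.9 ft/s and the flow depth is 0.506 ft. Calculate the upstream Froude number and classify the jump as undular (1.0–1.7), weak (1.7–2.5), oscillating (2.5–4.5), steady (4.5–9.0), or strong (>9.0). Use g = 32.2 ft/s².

Fr₁ = V₁/√(g·y₁) = 27.9/√(32.2×0.506) = 6.91.
Fr₁ = 6.91 lies in the steady range.

Fr₁ = 6.91; steady jump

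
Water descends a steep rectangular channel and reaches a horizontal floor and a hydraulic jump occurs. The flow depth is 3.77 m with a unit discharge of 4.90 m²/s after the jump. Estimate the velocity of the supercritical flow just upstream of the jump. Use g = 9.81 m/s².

V₂ = q/y₂ = 4.90/3.77 = 1.30 m/s; Fr₂ = V₂/√(g·y₂) = 0.214.
Since the conjugate-depth ratio holds either way, y₁/y₂ = ½[√(1 + 8Fr₂²) − 1] = ½[√1.365 − 1] = 0.0843.
y₁ = 0.0843 × 3.77 = 0.318 m.
V₁ = q/y₁ = 4.90/0.318 = 15.4 m/s.

V₁ = 15.4 m/s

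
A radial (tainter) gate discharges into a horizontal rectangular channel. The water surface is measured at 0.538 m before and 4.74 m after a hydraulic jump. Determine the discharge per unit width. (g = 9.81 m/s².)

q = 8.13 m²/s

For a rectangular channel the momentum equation gives q² = ½·g·y₁·y₂·(y₁ + y₂) = ½×9.81×0.538×4.74×5.28 = 66.0.
q = √66.0 = 8.13 m²/s.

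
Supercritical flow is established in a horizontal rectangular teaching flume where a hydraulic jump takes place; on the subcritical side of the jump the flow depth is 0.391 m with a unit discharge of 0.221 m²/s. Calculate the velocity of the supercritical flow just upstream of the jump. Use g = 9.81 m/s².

V₁ = 3.89 m/s

V₂ = q/y₂ = 0.221/0.391 = 0.565 m/s; Fr₂ = V₂/√(g·y₂) = 0.289.
From the momentum equation (using Fr₂), y₁/y₂ = ½[√(1 + 8Fr₂²) − 1] = ½[√1.666 − 1] = 0.145.
y₁ = 0.145 × 0.391 = 0.0569 m.
V₁ = q/y₁ = 0.221/0.0569 = 3.89 m/s.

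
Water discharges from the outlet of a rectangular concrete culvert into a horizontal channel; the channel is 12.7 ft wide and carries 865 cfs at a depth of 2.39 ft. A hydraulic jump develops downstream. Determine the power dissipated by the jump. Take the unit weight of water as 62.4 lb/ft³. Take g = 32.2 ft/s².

q = Q/b = 865/12.7 = 68.1 ft²/s; V₁ = q/y₁ = 28.5 ft/s. Fr₁ = V₁/√(g·y₁) = 3.25.
Conjugate-depth relation: y₂/y₁ = ½[√(1 + 8Fr₁²) − 1] = ½[√85.42 − 1] = 4.12.
y₂ = 4.12 × 2.39 = 9.85 ft.
V₂ = q/y₂ = 68.1/9.85 = 6.91 ft/s. E₁ = y₁ + V₁²/2g = 15.0 ft; E₂ = y₂ + V₂²/2g = 10.6 ft. ΔE = E₁ − E₂ = 4.41 ft.
P = γ·Q·ΔE/550 = 62.4 × 865 × 4.41 / 550 = 433 hp.

P = 433 hp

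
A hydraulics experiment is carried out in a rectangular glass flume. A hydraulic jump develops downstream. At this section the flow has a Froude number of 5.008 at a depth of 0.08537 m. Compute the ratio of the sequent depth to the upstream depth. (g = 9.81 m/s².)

Fr₁ = 5.008 (given).
Conjugate-depth relation: y₂/y₁ = ½[√(1 + 8Fr₁²) − 1] = ½[√201.64 − 1] = 6.600.

y₂/y₁ = 6.600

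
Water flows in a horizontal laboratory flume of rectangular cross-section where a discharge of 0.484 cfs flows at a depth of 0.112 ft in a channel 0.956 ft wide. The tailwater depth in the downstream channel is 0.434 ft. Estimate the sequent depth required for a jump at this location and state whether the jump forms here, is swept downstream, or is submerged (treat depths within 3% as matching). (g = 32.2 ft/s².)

y₂ = 0.325 ft; the jump is submerged

q = Q/b = 0.484/0.956 = 0.506 ft²/s; V₁ = q/y₁ = 4.52 ft/s. Fr₁ = V₁/√(g·y₁) = 2.38.
From the momentum equation for a rectangular channel, y₂/y₁ = ½[√(1 + 8Fr₁²) − 1] = ½[√46.33 − 1] = 2.90.
y₂ = 2.90 × 0.112 = 0.325 ft.
Tailwater y_tw = 0.434 ft: y_tw > y₂, so the jump is submerged.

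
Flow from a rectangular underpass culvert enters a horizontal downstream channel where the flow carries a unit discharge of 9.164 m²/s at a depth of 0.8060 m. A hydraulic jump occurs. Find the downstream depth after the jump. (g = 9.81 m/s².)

V₁ = q/y₁ = 9.164/0.8060 = 11.37 m/s. Fr₁ = V₁/√(g·y₁) = 11.37/√(9.81×0.8060) = 4.043.
Sequent-depth ratio: y₂/y₁ = ½[√(1 + 8Fr₁²) − 1] = ½[√131.79 − 1] = 5.240.
y₂ = 5.240 × 0.8060 = 4.223 m.

y₂ = 4.223 m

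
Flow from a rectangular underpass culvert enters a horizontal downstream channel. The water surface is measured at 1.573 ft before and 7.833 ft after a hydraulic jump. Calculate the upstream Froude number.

For a rectangular channel the momentum equation gives q² = ½·g·y₁·y₂·(y₁ + y₂) = ½×32.2×1.573×7.833×9.406 = 1866.
q = √1866 = 43.20 ft²/s.
V₁ = q/y₁ = 27.46 ft/s; Fr₁ = V₁/√(g·y₁) = 3.859.

Fr₁ = 3.859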